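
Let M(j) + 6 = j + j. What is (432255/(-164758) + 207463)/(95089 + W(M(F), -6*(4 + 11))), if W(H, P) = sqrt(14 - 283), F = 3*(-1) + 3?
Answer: 3250213973751211/1489728357148020 - 34180756699*I*sqrt(269)/1489728357148020 ≈ 2.1818 - 0.00037631*I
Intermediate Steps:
F = 0 (F = -3 + 3 = 0)
M(j) = -6 + 2*j (M(j) = -6 + (j + j) = -6 + 2*j)
W(H, P) = I*sqrt(269) (W(H, P) = sqrt(-269) = I*sqrt(269))
(432255/(-164758) + 207463)/(95089 + W(M(F), -6*(4 + 11))) = (432255/(-164758) + 207463)/(95089 + I*sqrt(269)) = (432255*(-1/164758) + 207463)/(95089 + I*sqrt(269)) = (-432255/164758 + 207463)/(95089 + I*sqrt(269)) = 34180756699/(164758*(95089 + I*sqrt(269)))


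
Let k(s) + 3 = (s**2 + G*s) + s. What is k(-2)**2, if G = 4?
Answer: 81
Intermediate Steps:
k(s) = -3 + s**2 + 5*s (k(s) = -3 + ((s**2 + 4*s) + s) = -3 + (s**2 + 5*s) = -3 + s**2 + 5*s)
k(-2)**2 = (-3 + (-2)**2 + 5*(-2))**2 = (-3 + 4 - 10)**2 = (-9)**2 = 81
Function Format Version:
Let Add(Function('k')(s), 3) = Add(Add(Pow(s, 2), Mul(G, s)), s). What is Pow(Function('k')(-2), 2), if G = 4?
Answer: 81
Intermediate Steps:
Function('k')(s) = Add(-3, Pow(s, 2), Mul(5, s)) (Function('k')(s) = Add(-3, Add(Add(Pow(s, 2), Mul(4, s)), s)) = Add(-3, Add(Pow(s, 2), Mul(5, s))) = Add(-3, Pow(s, 2), Mul(5, s)))
Pow(Function('k')(-2), 2) = Pow(Add(-3, Pow(-2, 2), Mul(5, -2)), 2) = Pow(Add(-3, 4, -10), 2) = Pow(-9, 2) = 81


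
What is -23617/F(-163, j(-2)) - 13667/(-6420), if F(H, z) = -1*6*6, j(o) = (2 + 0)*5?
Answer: 3169024/4815 ≈ 658.16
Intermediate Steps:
j(o) = 10 (j(o) = 2*5 = 10)
F(H, z) = -36 (F(H, z) = -6*6 = -36)
-23617/F(-163, j(-2)) - 13667/(-6420) = -23617/(-36) - 13667/(-6420) = -23617*(-1/36) - 13667*(-1/6420) = 23617/36 + 13667/6420 = 3169024/4815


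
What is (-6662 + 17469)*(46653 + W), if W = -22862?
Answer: 257109337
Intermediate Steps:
(-6662 + 17469)*(46653 + W) = (-6662 + 17469)*(46653 - 22862) = 10807*23791 = 257109337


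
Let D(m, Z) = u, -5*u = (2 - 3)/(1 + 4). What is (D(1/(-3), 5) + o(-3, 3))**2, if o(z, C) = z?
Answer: 5476/625 ≈ 8.7616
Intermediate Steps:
u = 1/25 (u = -(2 - 3)/(5*(1 + 4)) = -(-1)/(5*5) = -1/5*(-1/5) = 1/25 ≈ 0.040000)
D(m, Z) = 1/25
(D(1/(-3), 5) + o(-3, 3))**2 = (1/25 - 3)**2 = (-74/25)**2 = 5476/625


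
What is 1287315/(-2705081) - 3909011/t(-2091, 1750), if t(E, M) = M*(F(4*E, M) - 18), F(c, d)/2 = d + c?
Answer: -19266413972609/62705130120500 ≈ -0.30725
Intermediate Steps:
F(c, d) = 2*c + 2*d (F(c, d) = 2*(d + c) = 2*(c + d) = 2*c + 2*d)
t(E, M) = M*(-18 + 2*M + 8*E) (t(E, M) = M*((2*(4*E) + 2*M) - 18) = M*((8*E + 2*M) - 18) = M*((2*M + 8*E) - 18) = M*(-18 + 2*M + 8*E))
1287315/(-2705081) - 3909011/t(-2091, 1750) = 1287315/(-2705081) - 3909011*1/(3500*(-9 + 1750 + 4*(-2091))) = 1287315*(-1/2705081) - 3909011*1/(3500*(-9 + 1750 - 8364)) = -1287315/2705081 - 3909011/(2*1750*(-6623)) = -1287315/2705081 - 3909011/(-23180500) = -1287315/2705081 - 3909011*(-1/23180500) = -1287315/2705081 + 3909011/23180500 = -19266413972609/62705130120500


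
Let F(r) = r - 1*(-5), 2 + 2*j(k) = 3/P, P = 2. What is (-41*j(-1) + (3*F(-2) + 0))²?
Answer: 5929/16 ≈ 370.56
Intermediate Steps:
j(k) = -¼ (j(k) = -1 + (3/2)/2 = -1 + (3*(½))/2 = -1 + (½)*(3/2) = -1 + ¾ = -¼)
F(r) = 5 + r (F(r) = r + 5 = 5 + r)
(-41*j(-1) + (3*F(-2) + 0))² = (-41*(-¼) + (3*(5 - 2) + 0))² = (41/4 + (3*3 + 0))² = (41/4 + (9 + 0))² = (41/4 + 9)² = (77/4)² = 5929/16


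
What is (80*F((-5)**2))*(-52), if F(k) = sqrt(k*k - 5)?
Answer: -8320*sqrt(155) ≈ -1.0358e+5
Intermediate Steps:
F(k) = sqrt(-5 + k**2) (F(k) = sqrt(k**2 - 5) = sqrt(-5 + k**2))
(80*F((-5)**2))*(-52) = (80*sqrt(-5 + ((-5)**2)**2))*(-52) = (80*sqrt(-5 + 25**2))*(-52) = (80*sqrt(-5 + 625))*(-52) = (80*sqrt(620))*(-52) = (80*(2*sqrt(155)))*(-52) = (160*sqrt(155))*(-52) = -8320*sqrt(155)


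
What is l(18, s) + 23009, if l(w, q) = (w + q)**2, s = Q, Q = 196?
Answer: 68805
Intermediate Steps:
s = 196
l(w, q) = (q + w)**2
l(18, s) + 23009 = (196 + 18)**2 + 23009 = 214**2 + 23009 = 45796 + 23009 = 68805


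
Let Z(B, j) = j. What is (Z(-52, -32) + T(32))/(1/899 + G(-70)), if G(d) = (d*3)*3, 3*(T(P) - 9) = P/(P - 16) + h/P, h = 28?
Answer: 475571/13592856 ≈ 0.034987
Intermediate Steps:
T(P) = 9 + 28/(3*P) + P/(3*(-16 + P)) (T(P) = 9 + (P/(P - 16) + 28/P)/3 = 9 + (P/(-16 + P) + 28/P)/3 = 9 + (28/P + P/(-16 + P))/3 = 9 + (28/(3*P) + P/(3*(-16 + P))) = 9 + 28/(3*P) + P/(3*(-16 + P)))
G(d) = 9*d (G(d) = (3*d)*3 = 9*d)
(Z(-52, -32) + T(32))/(1/899 + G(-70)) = (-32 + (4/3)*(-112 - 101*32 + 7*32**2)/(32*(-16 + 32)))/(1/899 + 9*(-70)) = (-32 + (4/3)*(1/32)*(-112 - 3232 + 7*1024)/16)/(1/899 - 630) = (-32 + (4/3)*(1/32)*(1/16)*(-112 - 3232 + 7168))/(-566369/899) = (-32 + (4/3)*(1/32)*(1/16)*3824)*(-899/566369) = (-32 + 239/24)*(-899/566369) = -529/24*(-899/566369) = 475571/13592856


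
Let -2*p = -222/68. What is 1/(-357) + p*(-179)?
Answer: -417253/1428 ≈ -292.19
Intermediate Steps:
p = 111/68 (p = -(-111)/68 = -½*(-111/34) = 111/68 ≈ 1.6324)
1/(-357) + p*(-179) = 1/(-357) + (111/68)*(-179) = -1/357 - 19869/68 = -417253/1428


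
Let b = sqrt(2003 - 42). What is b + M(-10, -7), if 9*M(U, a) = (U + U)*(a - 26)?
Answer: 220/3 + sqrt(1961) ≈ 117.62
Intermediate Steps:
M(U, a) = 2*U*(-26 + a)/9 (M(U, a) = ((U + U)*(a - 26))/9 = ((2*U)*(-26 + a))/9 = (2*U*(-26 + a))/9 = 2*U*(-26 + a)/9)
b = sqrt(1961) ≈ 44.283
b + M(-10, -7) = sqrt(1961) + (2/9)*(-10)*(-26 - 7) = sqrt(1961) + (2/9)*(-10)*(-33) = sqrt(1961) + 220/3 = 220/3 + sqrt(1961)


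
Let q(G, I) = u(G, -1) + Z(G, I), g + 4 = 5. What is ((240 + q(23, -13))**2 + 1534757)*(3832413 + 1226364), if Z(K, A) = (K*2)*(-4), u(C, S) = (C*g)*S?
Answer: 7769502420342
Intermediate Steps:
g = 1 (g = -4 + 5 = 1)
u(C, S) = C*S (u(C, S) = (C*1)*S = C*S)
Z(K, A) = -8*K (Z(K, A) = (2*K)*(-4) = -8*K)
q(G, I) = -9*G (q(G, I) = G*(-1) - 8*G = -G - 8*G = -9*G)
((240 + q(23, -13))**2 + 1534757)*(3832413 + 1226364) = ((240 - 9*23)**2 + 1534757)*(3832413 + 1226364) = ((240 - 207)**2 + 1534757)*5058777 = (33**2 + 1534757)*5058777 = (1089 + 1534757)*5058777 = 1535846*5058777 = 7769502420342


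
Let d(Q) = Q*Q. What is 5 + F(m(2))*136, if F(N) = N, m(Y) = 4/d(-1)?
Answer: 549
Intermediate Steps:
d(Q) = Q**2
m(Y) = 4 (m(Y) = 4/((-1)**2) = 4/1 = 4*1 = 4)
5 + F(m(2))*136 = 5 + 4*136 = 5 + 544 = 549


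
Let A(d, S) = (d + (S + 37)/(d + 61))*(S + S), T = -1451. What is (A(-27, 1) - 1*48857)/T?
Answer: 831449/24667 ≈ 33.707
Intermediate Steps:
A(d, S) = 2*S*(d + (37 + S)/(61 + d)) (A(d, S) = (d + (37 + S)/(61 + d))*(2*S) = 2*S*(d + (37 + S)/(61 + d)))
(A(-27, 1) - 1*48857)/T = (2*1*(37 + 1 + (-27)² + 61*(-27))/(61 - 27) - 1*48857)/(-1451) = (2*1*(37 + 1 + 729 - 1647)/34 - 48857)*(-1/1451) = (2*1*(1/34)*(-880) - 48857)*(-1/1451) = (-880/17 - 48857)*(-1/1451) = -831449/17*(-1/1451) = 831449/24667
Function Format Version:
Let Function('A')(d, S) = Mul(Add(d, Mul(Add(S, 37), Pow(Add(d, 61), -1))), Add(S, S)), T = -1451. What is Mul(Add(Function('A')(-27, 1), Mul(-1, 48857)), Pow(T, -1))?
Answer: Rational(831449, 24667) ≈ 33.707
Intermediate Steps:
Function('A')(d, S) = Mul(2, S, Add(d, Mul(Pow(Add(61, d), -1), Add(37, S)))) (Function('A')(d, S) = Mul(Add(d, Mul(Add(37, S), Pow(Add(61, d), -1))), Mul(2, S)) = Mul(Add(d, Mul(Pow(Add(61, d), -1), Add(37, S))), Mul(2, S)) = Mul(2, S, Add(d, Mul(Pow(Add(61, d), -1), Add(37, S)))))
Mul(Add(Function('A')(-27, 1), Mul(-1, 48857)), Pow(T, -1)) = Mul(Add(Mul(2, 1, Pow(Add(61, -27), -1), Add(37, 1, Pow(-27, 2), Mul(61, -27))), Mul(-1, 48857)), Pow(-1451, -1)) = Mul(Add(Mul(2, 1, Pow(34, -1), Add(37, 1, 729, -1647)), -48857), Rational(-1, 1451)) = Mul(Add(Mul(2, 1, Rational(1, 34), -880), -48857), Rational(-1, 1451)) = Mul(Add(Rational(-880, 17), -48857), Rational(-1, 1451)) = Mul(Rational(-831449, 17), Rational(-1, 1451)) = Rational(831449, 24667)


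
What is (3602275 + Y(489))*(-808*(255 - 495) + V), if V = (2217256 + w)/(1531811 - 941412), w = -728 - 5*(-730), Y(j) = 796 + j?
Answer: 412580212252358480/590399 ≈ 6.9882e+11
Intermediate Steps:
w = 2922 (w = -728 + 3650 = 2922)
V = 2220178/590399 (V = (2217256 + 2922)/(1531811 - 941412) = 2220178/590399 ≈ 3.7605)
(3602275 + Y(489))*(-808*(255 - 495) + V) = (3602275 + (796 + 489))*(-808*(255 - 495) + 2220178/590399) = (3602275 + 1285)*(-808*(-240) + 2220178/590399) = 3603560*(193920 + 2220178/590399) = 3603560*(114492394258/590399) = 412580212252358480/590399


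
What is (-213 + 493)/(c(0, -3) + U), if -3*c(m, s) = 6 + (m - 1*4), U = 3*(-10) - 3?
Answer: -840/101 ≈ -8.3168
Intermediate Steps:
U = -33 (U = -30 - 3 = -33)
c(m, s) = -⅔ - m/3 (c(m, s) = -(6 + (m - 1*4))/3 = -(6 + (m - 4))/3 = -(6 + (-4 + m))/3 = -(2 + m)/3 = -⅔ - m/3)
(-213 + 493)/(c(0, -3) + U) = (-213 + 493)/((-⅔ - ⅓*0) - 33) = 280/((-⅔ + 0) - 33) = 280/(-⅔ - 33) = 280/(-101/3) = 280*(-3/101) = -840/101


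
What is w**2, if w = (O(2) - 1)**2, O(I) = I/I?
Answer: 0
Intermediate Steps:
O(I) = 1
w = 0 (w = (1 - 1)**2 = 0**2 = 0)
w**2 = 0**2 = 0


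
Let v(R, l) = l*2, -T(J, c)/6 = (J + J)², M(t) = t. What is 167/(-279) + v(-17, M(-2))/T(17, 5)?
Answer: -96433/161262 ≈ -0.59799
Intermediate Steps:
T(J, c) = -24*J² (T(J, c) = -6*(J + J)² = -6*4*J² = -24*J²)
v(R, l) = 2*l
167/(-279) + v(-17, M(-2))/T(17, 5) = 167/(-279) + (2*(-2))/((-24*17²)) = 167*(-1/279) - 4/((-24*289)) = -167/279 - 4/(-6936) = -167/279 - 4*(-1/6936) = -167/279 + 1/1734 = -96433/161262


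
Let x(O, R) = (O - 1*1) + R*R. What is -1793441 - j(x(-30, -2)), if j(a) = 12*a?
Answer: -1793117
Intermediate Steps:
x(O, R) = -1 + O + R² (x(O, R) = (O - 1) + R² = (-1 + O) + R² = -1 + O + R²)
-1793441 - j(x(-30, -2)) = -1793441 - 12*(-1 - 30 + (-2)²) = -1793441 - 12*(-1 - 30 + 4) = -1793441 - 12*(-27) = -1793441 - 1*(-324) = -1793441 + 324 = -1793117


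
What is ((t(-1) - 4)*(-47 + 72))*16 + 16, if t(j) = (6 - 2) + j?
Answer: -384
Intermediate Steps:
t(j) = 4 + j
((t(-1) - 4)*(-47 + 72))*16 + 16 = (((4 - 1) - 4)*(-47 + 72))*16 + 16 = ((3 - 4)*25)*16 + 16 = -1*25*16 + 16 = -25*16 + 16 = -400 + 16 = -384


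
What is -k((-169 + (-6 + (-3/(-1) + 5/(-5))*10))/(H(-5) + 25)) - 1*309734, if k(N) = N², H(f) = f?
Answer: -4956705/16 ≈ -3.0979e+5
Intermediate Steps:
-k((-169 + (-6 + (-3/(-1) + 5/(-5))*10))/(H(-5) + 25)) - 1*309734 = -((-169 + (-6 + (-3/(-1) + 5/(-5))*10))/(-5 + 25))² - 1*309734 = -((-169 + (-6 + (-3*(-1) + 5*(-⅕))*10))/20)² - 309734 = -((-169 + (-6 + (3 - 1)*10))*(1/20))² - 309734 = -((-169 + (-6 + 2*10))*(1/20))² - 309734 = -((-169 + (-6 + 20))*(1/20))² - 309734 = -((-169 + 14)*(1/20))² - 309734 = -(-155*1/20)² - 309734 = -(-31/4)² - 309734 = -1*961/16 - 309734 = -961/16 - 309734 = -4956705/16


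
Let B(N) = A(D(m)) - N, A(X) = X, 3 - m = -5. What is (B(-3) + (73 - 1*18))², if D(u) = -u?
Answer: 2500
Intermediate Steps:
m = 8 (m = 3 - 1*(-5) = 3 + 5 = 8)
B(N) = -8 - N (B(N) = -1*8 - N = -8 - N)
(B(-3) + (73 - 1*18))² = ((-8 - 1*(-3)) + (73 - 1*18))² = ((-8 + 3) + (73 - 18))² = (-5 + 55)² = 50² = 2500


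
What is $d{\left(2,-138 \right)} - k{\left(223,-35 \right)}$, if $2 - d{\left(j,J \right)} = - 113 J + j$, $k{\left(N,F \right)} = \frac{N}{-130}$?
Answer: $- \frac{2026997}{130} \approx -15592.0$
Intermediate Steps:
$k{\left(N,F \right)} = - \frac{N}{130}$ ($k{\left(N,F \right)} = N \left(- \frac{1}{130}\right) = - \frac{N}{130}$)
$d{\left(j,J \right)} = 2 - j + 113 J$ ($d{\left(j,J \right)} = 2 - \left(- 113 J + j\right) = 2 - \left(j - 113 J\right) = 2 + \left(- j + 113 J\right) = 2 - j + 113 J$)
$d{\left(2,-138 \right)} - k{\left(223,-35 \right)} = \left(2 - 2 + 113 \left(-138\right)\right) - \left(- \frac{1}{130}\right) 223 = \left(2 - 2 - 15594\right) - - \frac{223}{130} = -15594 + \frac{223}{130} = - \frac{2026997}{130}$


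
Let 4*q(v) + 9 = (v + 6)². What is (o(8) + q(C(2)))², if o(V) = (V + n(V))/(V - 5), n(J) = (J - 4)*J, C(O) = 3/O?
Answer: 1456849/2304 ≈ 632.31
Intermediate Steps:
n(J) = J*(-4 + J) (n(J) = (-4 + J)*J = J*(-4 + J))
q(v) = -9/4 + (6 + v)²/4 (q(v) = -9/4 + (v + 6)²/4 = -9/4 + (6 + v)²/4)
o(V) = (V + V*(-4 + V))/(-5 + V) (o(V) = (V + V*(-4 + V))/(V - 5) = (V + V*(-4 + V))/(-5 + V))
(o(8) + q(C(2)))² = (8*(-3 + 8)/(-5 + 8) + (-9/4 + (6 + 3/2)²/4))² = (8*5/3 + (-9/4 + (6 + 3*(½))²/4))² = (8*(⅓)*5 + (-9/4 + (6 + 3/2)²/4))² = (40/3 + (-9/4 + (15/2)²/4))² = (40/3 + (-9/4 + (¼)*(225/4)))² = (40/3 + (-9/4 + 225/16))² = (40/3 + 189/16)² = (1207/48)² = 1456849/2304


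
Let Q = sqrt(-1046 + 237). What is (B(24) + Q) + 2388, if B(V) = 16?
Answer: 2404 + I*sqrt(809) ≈ 2404.0 + 28.443*I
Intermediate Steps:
Q = I*sqrt(809) (Q = sqrt(-809) = I*sqrt(809) ≈ 28.443*I)
(B(24) + Q) + 2388 = (16 + I*sqrt(809)) + 2388 = 2404 + I*sqrt(809)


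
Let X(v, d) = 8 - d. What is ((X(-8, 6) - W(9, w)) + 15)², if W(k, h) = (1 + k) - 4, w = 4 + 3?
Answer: 121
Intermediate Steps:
w = 7
W(k, h) = -3 + k
((X(-8, 6) - W(9, w)) + 15)² = (((8 - 1*6) - (-3 + 9)) + 15)² = (((8 - 6) - 1*6) + 15)² = ((2 - 6) + 15)² = (-4 + 15)² = 11² = 121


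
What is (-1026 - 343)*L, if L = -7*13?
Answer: 124579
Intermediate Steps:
L = -91
(-1026 - 343)*L = (-1026 - 343)*(-91) = -1369*(-91) = 124579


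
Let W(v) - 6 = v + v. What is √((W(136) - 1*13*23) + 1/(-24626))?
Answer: I*√12735262022/24626 ≈ 4.5826*I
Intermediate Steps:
W(v) = 6 + 2*v (W(v) = 6 + (v + v) = 6 + 2*v)
√((W(136) - 1*13*23) + 1/(-24626)) = √(((6 + 2*136) - 1*13*23) + 1/(-24626)) = √(((6 + 272) - 13*23) - 1/24626) = √((278 - 299) - 1/24626) = √(-21 - 1/24626) = √(-517147/24626) = I*√12735262022/24626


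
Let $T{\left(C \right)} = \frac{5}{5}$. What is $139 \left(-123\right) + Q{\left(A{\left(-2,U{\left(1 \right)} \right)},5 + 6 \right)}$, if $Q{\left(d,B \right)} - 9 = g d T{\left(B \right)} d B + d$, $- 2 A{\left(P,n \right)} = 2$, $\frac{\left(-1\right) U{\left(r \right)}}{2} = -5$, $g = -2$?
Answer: $-17111$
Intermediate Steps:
$T{\left(C \right)} = 1$ ($T{\left(C \right)} = 5 \cdot \frac{1}{5} = 1$)
$U{\left(r \right)} = 10$ ($U{\left(r \right)} = \left(-2\right) \left(-5\right) = 10$)
$A{\left(P,n \right)} = -1$ ($A{\left(P,n \right)} = \left(- \frac{1}{2}\right) 2 = -1$)
$Q{\left(d,B \right)} = 9 + d - 2 B d^{2}$ ($Q{\left(d,B \right)} = 9 + \left(- 2 d 1 d B + d\right) = 9 + \left(- 2 d d B + d\right) = 9 + \left(- 2 d^{2} B + d\right) = 9 - \left(- d + 2 B d^{2}\right) = 9 + d - 2 B d^{2}$)
$139 \left(-123\right) + Q{\left(A{\left(-2,U{\left(1 \right)} \right)},5 + 6 \right)} = 139 \left(-123\right) - \left(-8 + 2 \left(5 + 6\right) \left(-1\right)^{2}\right) = -17097 - \left(-8 + 22\right) = -17097 - 14 = -17111$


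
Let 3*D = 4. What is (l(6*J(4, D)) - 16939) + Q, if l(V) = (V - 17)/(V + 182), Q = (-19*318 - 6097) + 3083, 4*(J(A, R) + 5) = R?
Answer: -4003275/154 ≈ -25995.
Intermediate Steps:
D = 4/3 (D = (⅓)*4 = 4/3 ≈ 1.3333)
J(A, R) = -5 + R/4
Q = -9056 (Q = (-6042 - 6097) + 3083 = -12139 + 3083 = -9056)
l(V) = (-17 + V)/(182 + V)
(l(6*J(4, D)) - 16939) + Q = ((-17 + 6*(-5 + (¼)*(4/3)))/(182 + 6*(-5 + (¼)*(4/3))) - 16939) - 9056 = ((-17 + 6*(-5 + ⅓))/(182 + 6*(-5 + ⅓)) - 16939) - 9056 = ((-17 + 6*(-14/3))/(182 + 6*(-14/3)) - 16939) - 9056 = ((-17 - 28)/(182 - 28) - 16939) - 9056 = (-45/154 - 16939) - 9056 = -2608651/154 - 9056 = -4003275/154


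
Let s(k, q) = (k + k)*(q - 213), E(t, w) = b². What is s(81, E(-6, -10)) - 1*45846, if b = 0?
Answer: -80352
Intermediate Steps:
E(t, w) = 0 (E(t, w) = 0² = 0)
s(k, q) = 2*k*(-213 + q) (s(k, q) = (2*k)*(-213 + q) = 2*k*(-213 + q))
s(81, E(-6, -10)) - 1*45846 = 2*81*(-213 + 0) - 1*45846 = 2*81*(-213) - 45846 = -34506 - 45846 = -80352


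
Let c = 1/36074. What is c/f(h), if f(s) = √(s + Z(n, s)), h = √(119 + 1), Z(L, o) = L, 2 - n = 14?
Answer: -I*√2/(72148*√(6 - √30)) ≈ -2.711e-5*I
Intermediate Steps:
n = -12 (n = 2 - 1*14 = 2 - 14 = -12)
h = 2*√30 (h = √120 = 2*√30 ≈ 10.954)
f(s) = √(-12 + s) (f(s) = √(s - 12) = √(-12 + s))
c = 1/36074 ≈ 2.7721e-5
c/f(h) = 1/(36074*(√(-12 + 2*√30))) = 1/(36074*√(-12 + 2*√30))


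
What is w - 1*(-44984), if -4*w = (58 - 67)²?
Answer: 179855/4 ≈ 44964.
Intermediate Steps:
w = -81/4 (w = -(58 - 67)²/4 = -¼*(-9)² = -¼*81 = -81/4 ≈ -20.250)
w - 1*(-44984) = -81/4 - 1*(-44984) = -81/4 + 44984 = 179855/4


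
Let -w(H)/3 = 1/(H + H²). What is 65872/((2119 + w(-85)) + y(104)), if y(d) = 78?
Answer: 156775360/5228859 ≈ 29.983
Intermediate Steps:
w(H) = -3/(H + H²)
65872/((2119 + w(-85)) + y(104)) = 65872/((2119 - 3/(-85*(1 - 85))) + 78) = 65872/((2119 - 3*(-1/85)/(-84)) + 78) = 65872/((2119 - 3*(-1/85)*(-1/84)) + 78) = 65872/((2119 - 1/2380) + 78) = 65872/(5043219/2380 + 78) = 65872/(5228859/2380) = 65872*(2380/5228859) = 156775360/5228859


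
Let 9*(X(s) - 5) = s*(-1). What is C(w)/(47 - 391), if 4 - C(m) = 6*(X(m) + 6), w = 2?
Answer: 91/516 ≈ 0.17636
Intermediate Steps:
X(s) = 5 - s/9 (X(s) = 5 + (s*(-1))/9 = 5 + (-s)/9 = 5 - s/9)
C(m) = -62 + 2*m/3 (C(m) = 4 - 6*((5 - m/9) + 6) = 4 - 6*(11 - m/9) = 4 - (66 - 2*m/3) = 4 + (-66 + 2*m/3) = -62 + 2*m/3)
C(w)/(47 - 391) = (-62 + (⅔)*2)/(47 - 391) = (-62 + 4/3)/(-344) = -182/3*(-1/344) = 91/516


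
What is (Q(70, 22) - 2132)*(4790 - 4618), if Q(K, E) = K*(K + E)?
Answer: 740976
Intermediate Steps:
Q(K, E) = K*(E + K)
(Q(70, 22) - 2132)*(4790 - 4618) = (70*(22 + 70) - 2132)*(4790 - 4618) = (70*92 - 2132)*172 = (6440 - 2132)*172 = 4308*172 = 740976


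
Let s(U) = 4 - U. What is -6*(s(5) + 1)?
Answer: 0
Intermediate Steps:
-6*(s(5) + 1) = -6*((4 - 1*5) + 1) = -6*((4 - 5) + 1) = -6*(-1 + 1) = -6*0 = 0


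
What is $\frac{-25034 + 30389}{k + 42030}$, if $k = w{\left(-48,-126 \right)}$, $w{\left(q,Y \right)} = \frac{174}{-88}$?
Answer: $\frac{78540}{616411} \approx 0.12741$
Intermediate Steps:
$w{\left(q,Y \right)} = - \frac{87}{44}$ ($w{\left(q,Y \right)} = 174 \left(- \frac{1}{88}\right) = - \frac{87}{44}$)
$k = - \frac{87}{44} \approx -1.9773$
$\frac{-25034 + 30389}{k + 42030} = \frac{-25034 + 30389}{- \frac{87}{44} + 42030} = \frac{5355}{\frac{1849233}{44}} = 5355 \cdot \frac{44}{1849233} = \frac{78540}{616411}$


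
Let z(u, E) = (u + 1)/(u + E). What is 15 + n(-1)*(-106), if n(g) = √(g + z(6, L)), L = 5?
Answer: 15 - 212*I*√11/11 ≈ 15.0 - 63.92*I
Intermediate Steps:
z(u, E) = (1 + u)/(E + u)
n(g) = √(7/11 + g) (n(g) = √(g + (1 + 6)/(5 + 6)) = √(g + 7/11) = √(7/11 + g))
15 + n(-1)*(-106) = 15 + (√(77 + 121*(-1))/11)*(-106) = 15 + (√(77 - 121)/11)*(-106) = 15 + (√(-44)/11)*(-106) = 15 + ((2*I*√11)/11)*(-106) = 15 + (2*I*√11/11)*(-106) = 15 - 212*I*√11/11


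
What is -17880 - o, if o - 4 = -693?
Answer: -17191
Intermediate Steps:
o = -689 (o = 4 - 693 = -689)
-17880 - o = -17880 - 1*(-689) = -17880 + 689 = -17191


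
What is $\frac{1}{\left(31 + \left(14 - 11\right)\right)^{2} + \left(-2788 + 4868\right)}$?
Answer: $\frac{1}{3236} \approx 0.00030902$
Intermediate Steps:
$\frac{1}{\left(31 + \left(14 - 11\right)\right)^{2} + \left(-2788 + 4868\right)} = \frac{1}{\left(31 + \left(14 - 11\right)\right)^{2} + 2080} = \frac{1}{\left(31 + 3\right)^{2} + 2080} = \frac{1}{34^{2} + 2080} = \frac{1}{1156 + 2080} = \frac{1}{3236}$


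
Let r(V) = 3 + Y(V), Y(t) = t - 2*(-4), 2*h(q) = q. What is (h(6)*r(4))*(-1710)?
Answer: -76950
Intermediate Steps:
h(q) = q/2
Y(t) = 8 + t (Y(t) = t + 8 = 8 + t)
r(V) = 11 + V (r(V) = 3 + (8 + V) = 11 + V)
(h(6)*r(4))*(-1710) = (((½)*6)*(11 + 4))*(-1710) = (3*15)*(-1710) = 45*(-1710) = -76950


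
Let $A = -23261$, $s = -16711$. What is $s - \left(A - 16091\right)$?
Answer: $22641$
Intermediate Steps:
$s - \left(A - 16091\right) = -16711 - \left(-23261 - 16091\right) = -16711 - -39352 = -16711 + 39352 = 22641$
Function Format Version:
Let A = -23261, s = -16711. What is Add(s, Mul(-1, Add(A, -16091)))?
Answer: 22641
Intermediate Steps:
Add(s, Mul(-1, Add(A, -16091))) = Add(-16711, Mul(-1, Add(-23261, -16091))) = Add(-16711, Mul(-1, -39352)) = Add(-16711, 39352) = 22641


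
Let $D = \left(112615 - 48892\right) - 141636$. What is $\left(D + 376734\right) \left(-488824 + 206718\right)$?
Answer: $-84299197026$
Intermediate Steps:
$D = -77913$ ($D = 63723 - 141636 = -77913$)
$\left(D + 376734\right) \left(-488824 + 206718\right) = \left(-77913 + 376734\right) \left(-488824 + 206718\right) = 298821 \left(-282106\right) = -84299197026$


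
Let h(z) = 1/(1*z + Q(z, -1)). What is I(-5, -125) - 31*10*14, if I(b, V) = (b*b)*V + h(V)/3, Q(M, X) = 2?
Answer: -2754586/369 ≈ -7465.0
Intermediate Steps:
h(z) = 1/(2 + z) (h(z) = 1/(1*z + 2) = 1/(z + 2) = 1/(2 + z))
I(b, V) = 1/(3*(2 + V)) + V*b² (I(b, V) = (b*b)*V + 1/((2 + V)*3) = b²*V + (⅓)/(2 + V) = V*b² + 1/(3*(2 + V)) = 1/(3*(2 + V)) + V*b²)
I(-5, -125) - 31*10*14 = (⅓ - 125*(-5)²*(2 - 125))/(2 - 125) - 31*10*14 = (⅓ - 125*25*(-123))/(-123) - 310*14 = -(⅓ + 384375)/123 - 1*4340 = -1/123*1153126/3 - 4340 = -1153126/369 - 4340 = -2754586/369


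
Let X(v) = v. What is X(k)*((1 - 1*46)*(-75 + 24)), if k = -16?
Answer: -36720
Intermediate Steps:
X(k)*((1 - 1*46)*(-75 + 24)) = -16*(1 - 1*46)*(-75 + 24) = -16*(1 - 46)*(-51) = -(-720)*(-51) = -16*2295 = -36720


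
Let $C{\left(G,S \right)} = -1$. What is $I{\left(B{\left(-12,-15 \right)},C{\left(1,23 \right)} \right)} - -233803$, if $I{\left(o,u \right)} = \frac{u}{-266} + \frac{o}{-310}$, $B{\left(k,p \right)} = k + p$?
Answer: $\frac{4819850718}{20615} \approx 2.338 \cdot 10^{5}$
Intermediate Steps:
$I{\left(o,u \right)} = - \frac{u}{266} - \frac{o}{310}$ ($I{\left(o,u \right)} = u \left(- \frac{1}{266}\right) + o \left(- \frac{1}{310}\right) = - \frac{u}{266} - \frac{o}{310}$)
$I{\left(B{\left(-12,-15 \right)},C{\left(1,23 \right)} \right)} - -233803 = \left(\left(- \frac{1}{266}\right) \left(-1\right) - \frac{-12 - 15}{310}\right) - -233803 = \left(\frac{1}{266} - - \frac{27}{310}\right) + 233803 = \left(\frac{1}{266} + \frac{27}{310}\right) + 233803 = \frac{1873}{20615} + 233803 = \frac{4819850718}{20615}$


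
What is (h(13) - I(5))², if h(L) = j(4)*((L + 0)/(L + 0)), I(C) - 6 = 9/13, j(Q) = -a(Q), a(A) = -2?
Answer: 3721/169 ≈ 22.018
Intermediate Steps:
j(Q) = 2 (j(Q) = -1*(-2) = 2)
I(C) = 87/13 (I(C) = 6 + 9/13 = 87/13)
h(L) = 2 (h(L) = 2*((L + 0)/(L + 0)) = 2*(L/L) = 2*1 = 2)
(h(13) - I(5))² = (2 - 1*87/13)² = (2 - 87/13)² = (-61/13)² = 3721/169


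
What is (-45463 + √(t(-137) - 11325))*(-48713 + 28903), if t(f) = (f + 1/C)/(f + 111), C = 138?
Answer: 900622030 - 9905*I*√36431829915/897 ≈ 9.0062e+8 - 2.1077e+6*I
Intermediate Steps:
t(f) = (1/138 + f)/(111 + f) (t(f) = (f + 1/138)/(f + 111) = (f + 1/138)/(111 + f) = (1/138 + f)/(111 + f))
(-45463 + √(t(-137) - 11325))*(-48713 + 28903) = (-45463 + √((1/138 - 137)/(111 - 137) - 11325))*(-48713 + 28903) = (-45463 + √(-18905/138/(-26) - 11325))*(-19810) = (-45463 + √(-1/26*(-18905/138) - 11325))*(-19810) = (-45463 + √(18905/3588 - 11325))*(-19810) = (-45463 + √(-40615195/3588))*(-19810) = (-45463 + I*√36431829915/1794)*(-19810) = 900622030 - 9905*I*√36431829915/897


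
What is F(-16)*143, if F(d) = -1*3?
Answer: -429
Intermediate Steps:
F(d) = -3
F(-16)*143 = -3*143 = -429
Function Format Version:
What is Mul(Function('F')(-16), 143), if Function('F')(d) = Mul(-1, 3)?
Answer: -429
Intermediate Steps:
Function('F')(d) = -3
Mul(Function('F')(-16), 143) = Mul(-3, 143) = -429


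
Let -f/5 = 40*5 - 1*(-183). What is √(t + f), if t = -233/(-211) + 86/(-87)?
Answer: I*√645276636210/18357 ≈ 43.759*I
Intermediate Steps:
t = 2125/18357 (t = -233*(-1/211) + 86*(-1/87) = 233/211 - 86/87 = 2125/18357 ≈ 0.11576)
f = -1915 (f = -5*(40*5 - 1*(-183)) = -5*(200 + 183) = -5*383 = -1915)
√(t + f) = √(2125/18357 - 1915) = √(-35151530/18357) = I*√645276636210/18357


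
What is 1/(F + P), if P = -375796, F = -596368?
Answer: -1/972164 ≈ -1.0286e-6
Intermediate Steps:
1/(F + P) = 1/(-596368 - 375796) = 1/(-972164) = -1/972164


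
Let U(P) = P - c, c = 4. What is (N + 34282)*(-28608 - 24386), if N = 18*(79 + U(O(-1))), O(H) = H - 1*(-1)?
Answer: -1888282208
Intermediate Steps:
O(H) = 1 + H (O(H) = H + 1 = 1 + H)
U(P) = -4 + P (U(P) = P - 1*4 = P - 4 = -4 + P)
N = 1350 (N = 18*(79 + (-4 + (1 - 1))) = 18*(79 + (-4 + 0)) = 18*(79 - 4) = 18*75 = 1350)
(N + 34282)*(-28608 - 24386) = (1350 + 34282)*(-28608 - 24386) = 35632*(-52994) = -1888282208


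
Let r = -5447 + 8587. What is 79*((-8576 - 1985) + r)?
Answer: -586259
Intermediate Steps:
r = 3140
79*((-8576 - 1985) + r) = 79*((-8576 - 1985) + 3140) = 79*(-10561 + 3140) = 79*(-7421) = -586259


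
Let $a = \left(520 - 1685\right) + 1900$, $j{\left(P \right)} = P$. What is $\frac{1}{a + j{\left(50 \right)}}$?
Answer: $\frac{1}{785} \approx 0.0012739$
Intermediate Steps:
$a = 735$ ($a = -1165 + 1900 = 735$)
$\frac{1}{a + j{\left(50 \right)}} = \frac{1}{735 + 50} = \frac{1}{785}$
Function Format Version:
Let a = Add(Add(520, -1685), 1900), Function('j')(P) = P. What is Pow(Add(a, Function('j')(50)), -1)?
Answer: Rational(1, 785) ≈ 0.0012739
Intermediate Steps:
a = 735 (a = Add(-1165, 1900) = 735)
Pow(Add(a, Function('j')(50)), -1) = Pow(Add(735, 50), -1) = Pow(785, -1) = Rational(1, 785)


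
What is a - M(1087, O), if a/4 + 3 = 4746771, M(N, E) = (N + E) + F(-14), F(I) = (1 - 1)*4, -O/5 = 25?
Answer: 18986110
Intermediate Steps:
O = -125 (O = -5*25 = -125)
F(I) = 0 (F(I) = 0*4 = 0)
M(N, E) = E + N (M(N, E) = (N + E) + 0 = (E + N) + 0 = E + N)
a = 18987072 (a = -12 + 4*4746771 = -12 + 18987084 = 18987072)
a - M(1087, O) = 18987072 - (-125 + 1087) = 18987072 - 1*962 = 18987072 - 962 = 18986110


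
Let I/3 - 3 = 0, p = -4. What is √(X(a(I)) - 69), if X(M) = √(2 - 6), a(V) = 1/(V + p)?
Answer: √(-69 + 2*I) ≈ 0.1204 + 8.3075*I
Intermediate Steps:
I = 9 (I = 9 + 3*0 = 9 + 0 = 9)
a(V) = 1/(-4 + V) (a(V) = 1/(V - 4) = 1/(-4 + V))
X(M) = 2*I (X(M) = √(-4) = 2*I)
√(X(a(I)) - 69) = √(2*I - 69) = √(-69 + 2*I)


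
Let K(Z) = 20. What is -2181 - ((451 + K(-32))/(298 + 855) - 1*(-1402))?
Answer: -4131670/1153 ≈ -3583.4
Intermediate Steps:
-2181 - ((451 + K(-32))/(298 + 855) - 1*(-1402)) = -2181 - ((451 + 20)/(298 + 855) - 1*(-1402)) = -2181 - (471/1153 + 1402) = -2181 - 1*1616977/1153 = -2181 - 1616977/1153 = -4131670/1153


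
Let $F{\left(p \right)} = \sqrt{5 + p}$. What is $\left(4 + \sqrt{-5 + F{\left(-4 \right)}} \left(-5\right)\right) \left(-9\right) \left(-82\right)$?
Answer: $2952 - 7380 i \approx 2952.0 - 7380.0 i$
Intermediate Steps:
$\left(4 + \sqrt{-5 + F{\left(-4 \right)}} \left(-5\right)\right) \left(-9\right) \left(-82\right) = \left(4 + \sqrt{-5 + \sqrt{5 - 4}} \left(-5\right)\right) \left(-9\right) \left(-82\right) = \left(4 + \sqrt{-5 + \sqrt{1}} \left(-5\right)\right) \left(-9\right) \left(-82\right) = \left(4 + \sqrt{-5 + 1} \left(-5\right)\right) \left(-9\right) \left(-82\right) = \left(4 + \sqrt{-4} \left(-5\right)\right) \left(-9\right) \left(-82\right) = \left(4 + 2 i \left(-5\right)\right) \left(-9\right) \left(-82\right) = \left(4 - 10 i\right) \left(-9\right) \left(-82\right) = \left(-36 + 90 i\right) \left(-82\right) = 2952 - 7380 i$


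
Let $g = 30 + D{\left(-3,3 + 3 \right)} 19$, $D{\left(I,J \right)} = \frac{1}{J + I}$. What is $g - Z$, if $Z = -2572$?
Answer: $\frac{7825}{3} \approx 2608.3$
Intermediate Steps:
$D{\left(I,J \right)} = \frac{1}{I + J}$
$g = \frac{109}{3}$ ($g = 30 + \frac{1}{-3 + \left(3 + 3\right)} 19 = 30 + \frac{1}{-3 + 6} \cdot 19 = 30 + \frac{1}{3} \cdot 19 = 30 + \frac{19}{3} = \frac{109}{3} \approx 36.333$)
$g - Z = \frac{109}{3} - -2572 = \frac{109}{3} + 2572 = \frac{7825}{3}$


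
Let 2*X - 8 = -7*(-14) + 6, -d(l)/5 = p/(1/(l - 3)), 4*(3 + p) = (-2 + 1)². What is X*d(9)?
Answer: 4620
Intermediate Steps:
p = -11/4 (p = -3 + (-2 + 1)²/4 = -3 + (¼)*(-1)² = -3 + (¼)*1 = -3 + ¼ = -11/4 ≈ -2.7500)
d(l) = -165/4 + 55*l/4 (d(l) = -(-55)/(4*(1/(l - 3))) = -(-55)/(4*(1/(-3 + l))) = -(-55)*(-3 + l)/4 = -5*(33/4 - 11*l/4) = -165/4 + 55*l/4)
X = 56 (X = 4 + (-7*(-14) + 6)/2 = 4 + (98 + 6)/2 = 4 + (½)*104 = 4 + 52 = 56)
X*d(9) = 56*(-165/4 + (55/4)*9) = 56*(-165/4 + 495/4) = 56*(165/2) = 4620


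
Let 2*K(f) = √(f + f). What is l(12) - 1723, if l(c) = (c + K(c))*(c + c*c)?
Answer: 149 + 156*√6 ≈ 531.12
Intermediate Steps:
K(f) = √2*√f/2 (K(f) = √(f + f)/2 = √(2*f)/2 = (√2*√f)/2 = √2*√f/2)
l(c) = (c + c²)*(c + √2*√c/2) (l(c) = (c + √2*√c/2)*(c + c*c) = (c + √2*√c/2)*(c + c²) = (c + c²)*(c + √2*√c/2))
l(12) - 1723 = (12² + 12³ + √2*12^(3/2)/2 + √2*12^(5/2)/2) - 1723 = (144 + 1728 + √2*(24*√3)/2 + √2*(288*√3)/2) - 1723 = (144 + 1728 + 12*√6 + 144*√6) - 1723 = (1872 + 156*√6) - 1723 = 149 + 156*√6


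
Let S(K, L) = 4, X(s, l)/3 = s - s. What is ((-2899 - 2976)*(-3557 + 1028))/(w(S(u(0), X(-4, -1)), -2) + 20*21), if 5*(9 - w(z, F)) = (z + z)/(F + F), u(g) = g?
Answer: 74289375/2147 ≈ 34602.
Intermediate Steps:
X(s, l) = 0 (X(s, l) = 3*(s - s) = 3*0 = 0)
w(z, F) = 9 - z/(5*F) (w(z, F) = 9 - (z + z)/(5*(F + F)) = 9 - 2*z/(5*(2*F)) = 9 - 2*z*1/(2*F)/5 = 9 - z/(5*F))
((-2899 - 2976)*(-3557 + 1028))/(w(S(u(0), X(-4, -1)), -2) + 20*21) = ((-2899 - 2976)*(-3557 + 1028))/((9 - 1/5*4/(-2)) + 20*21) = (-5875*(-2529))/((9 - 1/5*4*(-1/2)) + 420) = 14857875/((9 + 2/5) + 420) = 14857875/(47/5 + 420) = 14857875/(2147/5) = 14857875*(5/2147) = 74289375/2147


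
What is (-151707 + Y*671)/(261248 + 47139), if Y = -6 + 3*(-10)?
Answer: -175863/308387 ≈ -0.57027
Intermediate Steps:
Y = -36 (Y = -6 - 30 = -36)
(-151707 + Y*671)/(261248 + 47139) = (-151707 - 36*671)/(261248 + 47139) = (-151707 - 24156)/308387 = -175863*1/308387 = -175863/308387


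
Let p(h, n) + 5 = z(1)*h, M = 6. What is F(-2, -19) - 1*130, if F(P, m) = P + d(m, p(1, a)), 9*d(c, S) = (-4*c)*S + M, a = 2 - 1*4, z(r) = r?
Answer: -1486/9 ≈ -165.11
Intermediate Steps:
a = -2 (a = 2 - 4 = -2)
p(h, n) = -5 + h (p(h, n) = -5 + 1*h = -5 + h)
d(c, S) = ⅔ - 4*S*c/9 (d(c, S) = ((-4*c)*S + 6)/9 = (-4*S*c + 6)/9 = (6 - 4*S*c)/9 = ⅔ - 4*S*c/9)
F(P, m) = ⅔ + P + 16*m/9 (F(P, m) = P + (⅔ - 4*(-5 + 1)*m/9) = P + (⅔ - 4/9*(-4)*m) = P + (⅔ + 16*m/9) = ⅔ + P + 16*m/9)
F(-2, -19) - 1*130 = (⅔ - 2 + (16/9)*(-19)) - 1*130 = (⅔ - 2 - 304/9) - 130 = -316/9 - 130 = -1486/9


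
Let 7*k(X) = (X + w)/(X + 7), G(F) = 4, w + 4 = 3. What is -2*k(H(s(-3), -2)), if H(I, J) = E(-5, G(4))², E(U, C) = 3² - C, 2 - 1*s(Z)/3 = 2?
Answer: -3/14 ≈ -0.21429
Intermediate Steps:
w = -1 (w = -4 + 3 = -1)
s(Z) = 0 (s(Z) = 6 - 3*2 = 6 - 6 = 0)
E(U, C) = 9 - C
H(I, J) = 25 (H(I, J) = (9 - 1*4)² = (9 - 4)² = 5² = 25)
k(X) = (-1 + X)/(7*(7 + X)) (k(X) = ((X - 1)/(X + 7))/7 = ((-1 + X)/(7 + X))/7 = (-1 + X)/(7*(7 + X)))
-2*k(H(s(-3), -2)) = -2*(-1 + 25)/(7*(7 + 25)) = -2*24/(7*32) = -2*3/28 = -3/14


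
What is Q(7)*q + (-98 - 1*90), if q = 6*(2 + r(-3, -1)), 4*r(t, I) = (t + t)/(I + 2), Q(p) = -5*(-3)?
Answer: -143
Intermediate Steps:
Q(p) = 15
r(t, I) = t/(2*(2 + I)) (r(t, I) = ((t + t)/(I + 2))/4 = ((2*t)/(2 + I))/4 = (2*t/(2 + I))/4 = t/(2*(2 + I)))
q = 3 (q = 6*(2 + (½)*(-3)/(2 - 1)) = 6*(2 + (½)*(-3)/1) = 6*(2 + (½)*(-3)*1) = 6*(2 - 3/2) = 6*(½) = 3)
Q(7)*q + (-98 - 1*90) = 15*3 + (-98 - 1*90) = 45 + (-98 - 90) = 45 - 188 = -143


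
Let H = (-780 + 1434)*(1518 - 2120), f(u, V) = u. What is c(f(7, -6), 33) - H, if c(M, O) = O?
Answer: 393741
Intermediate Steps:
H = -393708 (H = 654*(-602) = -393708)
c(f(7, -6), 33) - H = 33 - 1*(-393708) = 33 + 393708 = 393741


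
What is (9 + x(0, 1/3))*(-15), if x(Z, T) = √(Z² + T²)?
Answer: -140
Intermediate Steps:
x(Z, T) = √(T² + Z²)
(9 + x(0, 1/3))*(-15) = (9 + √((1/3)² + 0²))*(-15) = (9 + √((⅓)² + 0))*(-15) = (9 + √(⅑ + 0))*(-15) = (9 + √(⅑))*(-15) = (9 + ⅓)*(-15) = (28/3)*(-15) = -140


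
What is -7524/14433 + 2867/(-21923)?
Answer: -68776021/105471553 ≈ -0.65208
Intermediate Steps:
-7524/14433 + 2867/(-21923) = -7524*1/14433 + 2867*(-1/21923) = -2508/4811 - 2867/21923 = -68776021/105471553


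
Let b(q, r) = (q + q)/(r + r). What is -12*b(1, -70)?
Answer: 6/35 ≈ 0.17143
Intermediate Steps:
b(q, r) = q/r (b(q, r) = (2*q)/((2*r)) = (2*q)*(1/(2*r)) = q/r)
-12*b(1, -70) = -12/(-70) = -12*(-1)/70 = -12*(-1/70) = 6/35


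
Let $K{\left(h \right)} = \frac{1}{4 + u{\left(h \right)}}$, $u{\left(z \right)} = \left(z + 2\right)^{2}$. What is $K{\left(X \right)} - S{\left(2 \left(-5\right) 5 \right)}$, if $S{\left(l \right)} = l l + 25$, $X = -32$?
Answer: $- \frac{2282599}{904} \approx -2525.0$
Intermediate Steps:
$u{\left(z \right)} = \left(2 + z\right)^{2}$
$S{\left(l \right)} = 25 + l^{2}$ ($S{\left(l \right)} = l^{2} + 25 = 25 + l^{2}$)
$K{\left(h \right)} = \frac{1}{4 + \left(2 + h\right)^{2}}$
$K{\left(X \right)} - S{\left(2 \left(-5\right) 5 \right)} = \frac{1}{4 + \left(2 - 32\right)^{2}} - \left(25 + \left(2 \left(-5\right) 5\right)^{2}\right) = \frac{1}{4 + \left(-30\right)^{2}} - \left(25 + \left(\left(-10\right) 5\right)^{2}\right) = \frac{1}{4 + 900} - \left(25 + \left(-50\right)^{2}\right) = \frac{1}{904} - \left(25 + 2500\right) = \frac{1}{904} - 2525 = - \frac{2282599}{904}$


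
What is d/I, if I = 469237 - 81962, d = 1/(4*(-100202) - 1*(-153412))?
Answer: -1/95810285900 ≈ -1.0437e-11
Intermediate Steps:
d = -1/247396 (d = 1/(-400808 + 153412) = 1/(-247396) = -1/247396 ≈ -4.0421e-6)
I = 387275
d/I = -1/247396/387275 = -1/247396*1/387275 = -1/95810285900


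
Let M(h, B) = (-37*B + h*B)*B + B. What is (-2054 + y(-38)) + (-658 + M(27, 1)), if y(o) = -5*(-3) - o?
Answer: -2668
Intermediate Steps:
M(h, B) = B + B*(-37*B + B*h) (M(h, B) = (-37*B + B*h)*B + B = B*(-37*B + B*h) + B = B + B*(-37*B + B*h))
y(o) = 15 - o
(-2054 + y(-38)) + (-658 + M(27, 1)) = (-2054 + (15 - 1*(-38))) + (-658 + 1*(1 - 37*1 + 1*27)) = (-2054 + (15 + 38)) + (-658 + 1*(1 - 37 + 27)) = (-2054 + 53) + (-658 + 1*(-9)) = -2001 + (-658 - 9) = -2001 - 667 = -2668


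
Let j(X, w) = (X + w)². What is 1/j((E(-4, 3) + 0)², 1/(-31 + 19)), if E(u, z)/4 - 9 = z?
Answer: 144/764356609 ≈ 1.8839e-7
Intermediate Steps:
E(u, z) = 36 + 4*z
1/j((E(-4, 3) + 0)², 1/(-31 + 19)) = 1/((((36 + 4*3) + 0)² + 1/(-31 + 19))²) = 1/((((36 + 12) + 0)² + 1/(-12))²) = 1/(((48 + 0)² - 1/12)²) = 1/((48² - 1/12)²) = 1/((2304 - 1/12)²) = 1/((27647/12)²) = 1/(764356609/144) = 144/764356609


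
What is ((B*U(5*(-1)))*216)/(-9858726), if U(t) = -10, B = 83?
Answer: 3320/182569 ≈ 0.018185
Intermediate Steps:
((B*U(5*(-1)))*216)/(-9858726) = ((83*(-10))*216)/(-9858726) = -830*216*(-1/9858726) = -179280*(-1/9858726) = 3320/182569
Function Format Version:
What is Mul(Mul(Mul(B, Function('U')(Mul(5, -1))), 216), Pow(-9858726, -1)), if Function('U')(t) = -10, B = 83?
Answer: Rational(3320, 182569) ≈ 0.018185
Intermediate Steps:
Mul(Mul(Mul(B, Function('U')(Mul(5, -1))), 216), Pow(-9858726, -1)) = Mul(Mul(Mul(83, -10), 216), Pow(-9858726, -1)) = Mul(Mul(-830, 216), Rational(-1, 9858726)) = Mul(-179280, Rational(-1, 9858726)) = Rational(3320, 182569)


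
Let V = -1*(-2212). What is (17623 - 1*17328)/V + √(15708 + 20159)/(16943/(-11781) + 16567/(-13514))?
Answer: 295/2212 - 159208434*√35867/424143529 ≈ -70.955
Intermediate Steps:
V = 2212
(17623 - 1*17328)/V + √(15708 + 20159)/(16943/(-11781) + 16567/(-13514)) = (17623 - 1*17328)/2212 + √(15708 + 20159)/(16943/(-11781) + 16567/(-13514)) = (17623 - 17328)*(1/2212) + √35867/(16943*(-1/11781) + 16567*(-1/13514)) = 295*(1/2212) + √35867/(-16943/11781 - 16567/13514) = 295/2212 + √35867/(-424143529/159208434) = 295/2212 + √35867*(-159208434/424143529) = 295/2212 - 159208434*√35867/424143529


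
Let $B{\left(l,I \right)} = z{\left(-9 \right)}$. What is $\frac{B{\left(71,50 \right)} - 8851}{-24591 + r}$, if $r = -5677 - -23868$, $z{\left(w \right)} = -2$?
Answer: $\frac{8853}{6400} \approx 1.3833$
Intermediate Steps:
$B{\left(l,I \right)} = -2$
$r = 18191$ ($r = -5677 + 23868 = 18191$)
$\frac{B{\left(71,50 \right)} - 8851}{-24591 + r} = \frac{-2 - 8851}{-24591 + 18191} = - \frac{8853}{-6400} = \left(-8853\right) \left(- \frac{1}{6400}\right) = \frac{8853}{6400}$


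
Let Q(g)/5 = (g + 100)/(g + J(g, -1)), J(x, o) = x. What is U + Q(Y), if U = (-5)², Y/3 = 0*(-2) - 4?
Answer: 20/3 ≈ 6.6667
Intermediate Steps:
Y = -12 (Y = 3*(0*(-2) - 4) = 3*(0 - 4) = 3*(-4) = -12)
Q(g) = 5*(100 + g)/(2*g) (Q(g) = 5*((g + 100)/(g + g)) = 5*((100 + g)/((2*g))) = 5*((100 + g)*(1/(2*g))) = 5*((100 + g)/(2*g)) = 5*(100 + g)/(2*g))
U = 25
U + Q(Y) = 25 + (5/2 + 250/(-12)) = 25 + (5/2 + 250*(-1/12)) = 25 + (5/2 - 125/6) = 25 - 55/3 = 20/3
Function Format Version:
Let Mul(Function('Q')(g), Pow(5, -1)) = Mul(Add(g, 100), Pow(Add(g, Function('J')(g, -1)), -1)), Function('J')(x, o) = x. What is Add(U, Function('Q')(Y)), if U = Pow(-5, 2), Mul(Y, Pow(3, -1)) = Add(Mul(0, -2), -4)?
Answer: Rational(20, 3) ≈ 6.6667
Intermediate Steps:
Y = -12 (Y = Mul(3, Add(Mul(0, -2), -4)) = Mul(3, Add(0, -4)) = Mul(3, -4) = -12)
Function('Q')(g) = Mul(Rational(5, 2), Pow(g, -1), Add(100, g)) (Function('Q')(g) = Mul(5, Mul(Add(g, 100), Pow(Add(g, g), -1))) = Mul(5, Mul(Add(100, g), Pow(Mul(2, g), -1))) = Mul(5, Mul(Add(100, g), Mul(Rational(1, 2), Pow(g, -1)))) = Mul(5, Mul(Rational(1, 2), Pow(g, -1), Add(100, g))) = Mul(Rational(5, 2), Pow(g, -1), Add(100, g)))
U = 25
Add(U, Function('Q')(Y)) = Add(25, Add(Rational(5, 2), Mul(250, Pow(-12, -1)))) = Add(25, Add(Rational(5, 2), Mul(250, Rational(-1, 12)))) = Add(25, Add(Rational(5, 2), Rational(-125, 6))) = Add(25, Rational(-55, 3)) = Rational(20, 3)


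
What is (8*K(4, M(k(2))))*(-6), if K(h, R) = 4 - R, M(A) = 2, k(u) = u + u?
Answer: -96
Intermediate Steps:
k(u) = 2*u
(8*K(4, M(k(2))))*(-6) = (8*(4 - 1*2))*(-6) = (8*(4 - 2))*(-6) = (8*2)*(-6) = 16*(-6) = -96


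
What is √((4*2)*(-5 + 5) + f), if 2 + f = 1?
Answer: I ≈ 1.0*I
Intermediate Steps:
f = -1 (f = -2 + 1 = -1)
√((4*2)*(-5 + 5) + f) = √((4*2)*(-5 + 5) - 1) = √(8*0 - 1) = √(0 - 1) = √(-1) = I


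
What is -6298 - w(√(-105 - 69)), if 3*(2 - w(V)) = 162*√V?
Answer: -6300 + 54*(-174)^(¼) ≈ -6161.3 + 138.68*I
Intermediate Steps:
w(V) = 2 - 54*√V
-6298 - w(√(-105 - 69)) = -6298 - (2 - 54*(-105 - 69)^(¼)) = -6298 - (2 - 54*(-174)^(¼)) = -6298 - (2 - 54*174^(¼)*√I) = -6298 + (-2 + 54*174^(¼)*√I) = -6300 + 54*174^(¼)*√I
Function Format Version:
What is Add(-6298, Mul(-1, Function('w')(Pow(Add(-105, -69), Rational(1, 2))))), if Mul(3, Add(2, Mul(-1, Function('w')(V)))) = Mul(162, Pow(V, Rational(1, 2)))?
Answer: Add(-6300, Mul(54, Pow(-174, Rational(1, 4)))) ≈ Add(-6161.3, Mul(138.68, I))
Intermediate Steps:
Function('w')(V) = Add(2, Mul(-54, Pow(V, Rational(1, 2)))) (Function('w')(V) = Add(2, Mul(Rational(-1, 3), Mul(162, Pow(V, Rational(1, 2))))) = Add(2, Mul(-54, Pow(V, Rational(1, 2)))))
Add(-6298, Mul(-1, Function('w')(Pow(Add(-105, -69), Rational(1, 2))))) = Add(-6298, Mul(-1, Add(2, Mul(-54, Pow(Pow(Add(-105, -69), Rational(1, 2)), Rational(1, 2)))))) = Add(-6298, Mul(-1, Add(2, Mul(-54, Pow(Pow(-174, Rational(1, 2)), Rational(1, 2)))))) = Add(-6298, Mul(-1, Add(2, Mul(-54, Pow(Mul(I, Pow(174, Rational(1, 2))), Rational(1, 2)))))) = Add(-6298, Mul(-1, Add(2, Mul(-54, Mul(Pow(174, Rational(1, 4)), Pow(I, Rational(1, 2))))))) = Add(-6298, Mul(-1, Add(2, Mul(-54, Pow(174, Rational(1, 4)), Pow(I, Rational(1, 2)))))) = Add(-6298, Add(-2, Mul(54, Pow(174, Rational(1, 4)), Pow(I, Rational(1, 2))))) = Add(-6300, Mul(54, Pow(174, Rational(1, 4)), Pow(I, Rational(1, 2))))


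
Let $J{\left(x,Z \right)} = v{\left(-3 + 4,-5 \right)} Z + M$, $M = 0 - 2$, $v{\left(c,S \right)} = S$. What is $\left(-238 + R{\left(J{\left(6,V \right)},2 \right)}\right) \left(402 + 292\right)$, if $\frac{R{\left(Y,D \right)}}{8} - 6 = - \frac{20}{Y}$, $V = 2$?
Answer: $- \frac{367820}{3} \approx -1.2261 \cdot 10^{5}$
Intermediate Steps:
$M = -2$ ($M = 0 - 2 = -2$)
$J{\left(x,Z \right)} = -2 - 5 Z$ ($J{\left(x,Z \right)} = - 5 Z - 2 = -2 - 5 Z$)
$R{\left(Y,D \right)} = 48 - \frac{160}{Y}$ ($R{\left(Y,D \right)} = 48 + 8 \left(- \frac{20}{Y}\right) = 48 - \frac{160}{Y}$)
$\left(-238 + R{\left(J{\left(6,V \right)},2 \right)}\right) \left(402 + 292\right) = \left(-238 + \left(48 - \frac{160}{-2 - 10}\right)\right) \left(402 + 292\right) = \left(-238 + \left(48 - \frac{160}{-2 - 10}\right)\right) 694 = \left(-238 + \left(48 - \frac{160}{-12}\right)\right) 694 = \left(-238 + \left(48 - - \frac{40}{3}\right)\right) 694 = \left(-238 + \left(48 + \frac{40}{3}\right)\right) 694 = \left(-238 + \frac{184}{3}\right) 694 = \left(- \frac{530}{3}\right) 694 = - \frac{367820}{3}$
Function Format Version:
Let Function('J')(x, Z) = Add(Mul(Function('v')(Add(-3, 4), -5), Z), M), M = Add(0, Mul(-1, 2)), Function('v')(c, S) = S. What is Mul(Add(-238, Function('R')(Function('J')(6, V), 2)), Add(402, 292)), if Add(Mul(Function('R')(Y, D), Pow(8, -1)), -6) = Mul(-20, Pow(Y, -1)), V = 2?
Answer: Rational(-367820, 3) ≈ -1.2261e+5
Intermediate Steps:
M = -2 (M = Add(0, -2) = -2)
Function('J')(x, Z) = Add(-2, Mul(-5, Z)) (Function('J')(x, Z) = Add(Mul(-5, Z), -2) = Add(-2, Mul(-5, Z)))
Function('R')(Y, D) = Add(48, Mul(-160, Pow(Y, -1))) (Function('R')(Y, D) = Add(48, Mul(8, Mul(-20, Pow(Y, -1)))) = Add(48, Mul(-160, Pow(Y, -1))))
Mul(Add(-238, Function('R')(Function('J')(6, V), 2)), Add(402, 292)) = Mul(Add(-238, Add(48, Mul(-160, Pow(Add(-2, Mul(-5, 2)), -1)))), Add(402, 292)) = Mul(Add(-238, Add(48, Mul(-160, Pow(Add(-2, -10), -1)))), 694) = Mul(Add(-238, Add(48, Mul(-160, Pow(-12, -1)))), 694) = Mul(Add(-238, Add(48, Mul(-160, Rational(-1, 12)))), 694) = Mul(Add(-238, Add(48, Rational(40, 3))), 694) = Mul(Add(-238, Rational(184, 3)), 694) = Mul(Rational(-530, 3), 694) = Rational(-367820, 3)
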